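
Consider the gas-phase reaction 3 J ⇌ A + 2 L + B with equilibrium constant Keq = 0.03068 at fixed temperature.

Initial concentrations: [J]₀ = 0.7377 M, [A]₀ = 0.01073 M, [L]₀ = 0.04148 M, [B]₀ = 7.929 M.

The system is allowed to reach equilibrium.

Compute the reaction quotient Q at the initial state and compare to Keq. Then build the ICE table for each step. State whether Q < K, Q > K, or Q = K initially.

Q₀ = 3.6463e-04; Q < K (proceeds forward)

Q₀ = 3.6463e-04 vs Keq = 0.03068 ⇒ Q<K, forward
Step 1:
                    J           A           L           B
  I            0.7377     0.01073     0.04148       7.929
  C           -0.1287     0.04291     0.08582     0.04291
  E             0.609     0.05364      0.1273       7.972
  solve Keq expr → x = 0.04291; check Q = 0.03068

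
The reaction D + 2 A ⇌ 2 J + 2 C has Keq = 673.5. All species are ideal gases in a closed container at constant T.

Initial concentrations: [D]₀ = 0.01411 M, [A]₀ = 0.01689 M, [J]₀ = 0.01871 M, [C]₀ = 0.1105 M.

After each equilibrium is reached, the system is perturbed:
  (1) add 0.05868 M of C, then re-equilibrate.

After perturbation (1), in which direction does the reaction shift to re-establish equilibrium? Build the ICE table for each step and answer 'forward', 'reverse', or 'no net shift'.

Direction: reverse

Q₀ = 1.062 vs Keq = 673.5 ⇒ Q<K, forward
Step 1:
                   D          A          J          C
  Initial    0.01411    0.01689    0.01871     0.1105
  Change    -0.00745    -0.0149     0.0149     0.0149
  Equil      0.00666    0.00199    0.03361     0.1254
  solve Keq expr → x = 0.00745; check Q = 673.5
Then add 0.05868 M of C.
Step 2:
                   D          A          J          C
  Initial    0.00666    0.00199    0.03361     0.1841
  Change  3.8650e-04 7.7300e-04 -7.7300e-04 -7.7300e-04
  Equil     0.007047   0.002763    0.03284     0.1833
  solve Keq expr → x = -3.8650e-04; check Q = 673.5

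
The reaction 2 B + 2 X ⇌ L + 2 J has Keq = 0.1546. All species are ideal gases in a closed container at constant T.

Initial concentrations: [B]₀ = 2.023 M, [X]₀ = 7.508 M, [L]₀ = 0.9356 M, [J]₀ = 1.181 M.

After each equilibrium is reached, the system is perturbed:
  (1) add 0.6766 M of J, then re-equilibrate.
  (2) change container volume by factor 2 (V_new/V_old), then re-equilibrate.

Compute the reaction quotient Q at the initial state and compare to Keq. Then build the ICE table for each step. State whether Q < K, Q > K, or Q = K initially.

Q₀ = 0.005657; Q < K (proceeds forward)

Q₀ = 0.005657 vs Keq = 0.1546 ⇒ Q<K, forward
Step 1:
                   B          X          L          J
  init         2.023      7.508     0.9356      1.181
  Δ           -1.001     -1.001     0.5005      1.001
  eq           1.022      6.507      1.436      2.182
  solve Keq expr → x = 0.5005; check Q = 0.1546
Then add 0.6766 M of J.
Step 2:
                   B          X          L          J
  init         1.022      6.507      1.436      2.859
  Δ           0.1691     0.1691   -0.08455    -0.1691
  eq           1.191      6.676      1.352      2.689
  solve Keq expr → x = -0.08455; check Q = 0.1546
Then change container volume by factor 2 (V_new/V_old).
Step 3:
                   B          X          L          J
  init        0.5956      3.338     0.6758      1.345
  Δ           0.1158     0.1158   -0.05789    -0.1158
  eq          0.7113      3.454     0.6179      1.229
  solve Keq expr → x = -0.05789; check Q = 0.1546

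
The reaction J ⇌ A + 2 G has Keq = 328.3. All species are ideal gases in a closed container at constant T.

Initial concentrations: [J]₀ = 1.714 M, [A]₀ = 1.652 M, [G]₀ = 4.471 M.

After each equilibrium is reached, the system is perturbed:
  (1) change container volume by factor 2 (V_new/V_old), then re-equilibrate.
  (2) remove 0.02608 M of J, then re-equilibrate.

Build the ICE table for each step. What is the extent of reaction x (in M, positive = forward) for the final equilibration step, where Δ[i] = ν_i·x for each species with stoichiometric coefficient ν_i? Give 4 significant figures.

Q₀ = 19.27 vs Keq = 328.3 ⇒ Q<K, forward
Step 1:
                   J          A          G
  I            1.714      1.652      4.471
  C           -1.275      1.275      2.549
  E           0.4394      2.927       7.02
  solve Keq expr → x = 1.275; check Q = 328.3
Then change container volume by factor 2 (V_new/V_old).
Step 2:
                   J          A          G
  I           0.2197      1.463       3.51
  C          -0.1485     0.1485      0.297
  E          0.07116      1.612      3.807
  solve Keq expr → x = 0.1485; check Q = 328.3
Then remove 0.02608 M of J.
Step 3:
                   J          A          G
  I          0.04508      1.612      3.807
  C          0.02334   -0.02334   -0.04668
  E          0.06842      1.588       3.76
  solve Keq expr → x = -0.02334; check Q = 328.3

x = -0.02334 M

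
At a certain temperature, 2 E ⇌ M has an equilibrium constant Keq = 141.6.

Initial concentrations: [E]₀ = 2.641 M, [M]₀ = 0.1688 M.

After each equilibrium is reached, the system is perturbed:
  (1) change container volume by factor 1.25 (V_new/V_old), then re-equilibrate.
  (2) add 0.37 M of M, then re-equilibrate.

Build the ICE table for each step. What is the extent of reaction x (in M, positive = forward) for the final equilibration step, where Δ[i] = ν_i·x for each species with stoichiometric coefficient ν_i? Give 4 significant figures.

x = -0.00664 M

Q₀ = 0.0242 vs Keq = 141.6 ⇒ Q<K, forward
Step 1:
                   E          M
  I            2.641     0.1688
  C            -2.54       1.27
  E           0.1008      1.439
  solve Keq expr → x = 1.27; check Q = 141.6
Then change container volume by factor 1.25 (V_new/V_old).
Step 2:
                   E          M
  I          0.08064      1.151
  C         0.009336  -0.004668
  E          0.08998      1.146
  solve Keq expr → x = -0.004668; check Q = 141.6
Then add 0.37 M of M.
Step 3:
                   E          M
  I          0.08998      1.516
  C          0.01328   -0.00664
  E           0.1033       1.51
  solve Keq expr → x = -0.00664; check Q = 141.6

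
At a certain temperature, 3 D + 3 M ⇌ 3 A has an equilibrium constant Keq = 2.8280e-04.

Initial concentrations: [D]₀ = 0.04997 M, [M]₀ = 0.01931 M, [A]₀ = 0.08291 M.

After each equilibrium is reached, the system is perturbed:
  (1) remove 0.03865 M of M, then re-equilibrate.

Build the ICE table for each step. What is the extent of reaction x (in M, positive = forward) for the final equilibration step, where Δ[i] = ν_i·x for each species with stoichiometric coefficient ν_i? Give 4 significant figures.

Q₀ = 6.3437e+05 vs Keq = 2.8280e-04 ⇒ Q>K, reverse
Step 1:
                   D          M          A
  I          0.04997    0.01931    0.08291
  C          0.08203    0.08203   -0.08203
  E            0.132     0.1013 8.7807e-04
  solve Keq expr → x = -0.02734; check Q = 2.8280e-04
Then remove 0.03865 M of M.
Step 2:
                   D          M          A
  I            0.132    0.06269 8.7807e-04
  C       3.3065e-04 3.3065e-04 -3.3065e-04
  E           0.1323    0.06302 5.4742e-04
  solve Keq expr → x = -1.1022e-04; check Q = 2.8280e-04

x = -1.1022e-04 M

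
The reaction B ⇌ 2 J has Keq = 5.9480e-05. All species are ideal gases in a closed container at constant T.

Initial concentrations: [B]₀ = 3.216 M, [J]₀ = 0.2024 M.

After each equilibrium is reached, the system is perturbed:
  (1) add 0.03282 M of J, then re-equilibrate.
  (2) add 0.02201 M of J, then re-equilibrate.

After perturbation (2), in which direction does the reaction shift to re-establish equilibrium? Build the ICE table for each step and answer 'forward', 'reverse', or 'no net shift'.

Direction: reverse

Q₀ = 0.01274 vs Keq = 5.9480e-05 ⇒ Q>K, reverse
Step 1:
                    B           J
  I             3.216      0.2024
  C           0.09418     -0.1884
  E              3.31     0.01403
  solve Keq expr → x = -0.09418; check Q = 5.9480e-05
Then add 0.03282 M of J.
Step 2:
                    B           J
  I              3.31     0.04685
  C           0.01639    -0.03279
  E             3.327     0.01407
  solve Keq expr → x = -0.01639; check Q = 5.9480e-05
Then add 0.02201 M of J.
Step 3:
                    B           J
  I             3.327     0.03608
  C           0.01099    -0.02199
  E             3.338     0.01409
  solve Keq expr → x = -0.01099; check Q = 5.9480e-05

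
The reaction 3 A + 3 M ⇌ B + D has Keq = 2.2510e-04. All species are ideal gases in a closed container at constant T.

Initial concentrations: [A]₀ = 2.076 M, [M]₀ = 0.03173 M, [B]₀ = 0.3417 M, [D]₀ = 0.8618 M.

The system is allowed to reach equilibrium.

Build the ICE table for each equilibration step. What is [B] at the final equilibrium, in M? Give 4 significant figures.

Q₀ = 1030 vs Keq = 2.2510e-04 ⇒ Q>K, reverse
Step 1:
                  A         M         B         D
  I           2.076   0.03173    0.3417    0.8618
  C          0.9867    0.9867   -0.3289   -0.3289
  E           3.063     1.018   0.01282    0.5329
  solve Keq expr → x = -0.3289; check Q = 2.2510e-04

[B]_eq = 0.01282 M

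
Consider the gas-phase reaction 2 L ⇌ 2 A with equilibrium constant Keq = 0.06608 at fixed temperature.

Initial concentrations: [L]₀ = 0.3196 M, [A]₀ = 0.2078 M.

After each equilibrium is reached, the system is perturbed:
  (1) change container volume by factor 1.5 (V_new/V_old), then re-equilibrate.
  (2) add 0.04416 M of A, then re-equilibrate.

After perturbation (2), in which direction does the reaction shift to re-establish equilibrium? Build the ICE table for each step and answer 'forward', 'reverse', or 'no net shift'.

Q₀ = 0.4227 vs Keq = 0.06608 ⇒ Q>K, reverse
Step 1:
                    L           A
  I            0.3196      0.2078
  C           0.09995    -0.09995
  E            0.4196      0.1078
  solve Keq expr → x = -0.04998; check Q = 0.06608
Then change container volume by factor 1.5 (V_new/V_old).
Step 2:
                    L           A
  I            0.2797      0.0719
  C                 0           0
  E            0.2797      0.0719
  solve Keq expr → x = 0; check Q = 0.06608
Then add 0.04416 M of A.
Step 3:
                    L           A
  I            0.2797      0.1161
  C           0.03513    -0.03513
  E            0.3148     0.08093
  solve Keq expr → x = -0.01756; check Q = 0.06608

Direction: reverse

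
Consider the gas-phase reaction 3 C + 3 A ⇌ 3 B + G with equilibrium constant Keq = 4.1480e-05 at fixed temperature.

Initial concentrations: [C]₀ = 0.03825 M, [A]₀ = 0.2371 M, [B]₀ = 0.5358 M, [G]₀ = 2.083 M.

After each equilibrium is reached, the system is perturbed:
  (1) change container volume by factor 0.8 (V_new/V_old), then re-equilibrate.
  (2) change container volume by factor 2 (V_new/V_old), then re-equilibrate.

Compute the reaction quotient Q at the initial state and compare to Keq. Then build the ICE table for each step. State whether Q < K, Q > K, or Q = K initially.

Q₀ = 4.2954e+05; Q > K (proceeds reverse)

Q₀ = 4.2954e+05 vs Keq = 4.1480e-05 ⇒ Q>K, reverse
Step 1:
                   C          A          B          G
  I          0.03825     0.2371     0.5358      2.083
  C           0.5239     0.5239    -0.5239    -0.1746
  E           0.5621      0.761    0.01194      1.908
  solve Keq expr → x = -0.1746; check Q = 4.1480e-05
Then change container volume by factor 0.8 (V_new/V_old).
Step 2:
                   C          A          B          G
  I           0.7026     0.9512    0.01492      2.385
  C        -0.002293  -0.002293   0.002293 7.6448e-04
  E           0.7003     0.9489    0.01722      2.386
  solve Keq expr → x = 7.6448e-04; check Q = 4.1480e-05
Then change container volume by factor 2 (V_new/V_old).
Step 3:
                   C          A          B          G
  I           0.3502     0.4745   0.008608      1.193
  C           0.0031     0.0031    -0.0031  -0.001033
  E           0.3533     0.4776   0.005508      1.192
  solve Keq expr → x = -0.001033; check Q = 4.1480e-05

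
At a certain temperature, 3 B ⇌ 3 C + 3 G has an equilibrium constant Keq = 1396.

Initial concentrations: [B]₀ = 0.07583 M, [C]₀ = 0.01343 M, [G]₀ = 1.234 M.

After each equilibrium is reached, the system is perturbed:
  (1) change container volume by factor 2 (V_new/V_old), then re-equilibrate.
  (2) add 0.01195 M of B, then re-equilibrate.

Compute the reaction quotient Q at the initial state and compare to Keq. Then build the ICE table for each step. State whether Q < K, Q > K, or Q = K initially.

Q₀ = 0.01044 vs Keq = 1396 ⇒ Q<K, forward
Step 1:
                    B           C           G
  Initial     0.07583     0.01343       1.234
  Change     -0.06653     0.06653     0.06653
  Equil      0.009304     0.07996       1.301
  solve Keq expr → x = 0.02218; check Q = 1396
Then change container volume by factor 2 (V_new/V_old).
Step 2:
                    B           C           G
  Initial    0.004652     0.03998      0.6503
  Change     -0.00219     0.00219     0.00219
  Equil      0.002462     0.04217      0.6525
  solve Keq expr → x = 7.3011e-04; check Q = 1396
Then add 0.01195 M of B.
Step 3:
                    B           C           G
  Initial     0.01441     0.04217      0.6525
  Change     -0.01124     0.01124     0.01124
  Equil      0.003172     0.05341      0.6637
  solve Keq expr → x = 0.003747; check Q = 1396

Q₀ = 0.01044; Q < K (proceeds forward)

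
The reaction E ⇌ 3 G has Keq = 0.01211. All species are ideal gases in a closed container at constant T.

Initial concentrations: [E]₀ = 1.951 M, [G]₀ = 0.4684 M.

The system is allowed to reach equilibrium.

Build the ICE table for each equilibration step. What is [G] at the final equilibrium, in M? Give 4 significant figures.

[G]_eq = 0.2898 M

Q₀ = 0.05267 vs Keq = 0.01211 ⇒ Q>K, reverse
Step 1:
                   E          G
  I            1.951     0.4684
  C          0.05952    -0.1786
  E            2.011     0.2898
  solve Keq expr → x = -0.05952; check Q = 0.01211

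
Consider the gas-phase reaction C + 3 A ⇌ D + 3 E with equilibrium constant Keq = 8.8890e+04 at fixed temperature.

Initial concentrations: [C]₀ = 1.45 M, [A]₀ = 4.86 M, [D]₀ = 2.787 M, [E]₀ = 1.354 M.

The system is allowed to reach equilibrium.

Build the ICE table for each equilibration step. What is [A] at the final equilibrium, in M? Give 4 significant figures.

Q₀ = 0.04156 vs Keq = 8.8890e+04 ⇒ Q<K, forward
Step 1:
                  C         A         D         E
  I            1.45      4.86     2.787     1.354
  C          -1.415    -4.244     1.415     4.244
  E         0.03542    0.6163     4.202     5.598
  solve Keq expr → x = 1.415; check Q = 8.8890e+04

[A]_eq = 0.6163 M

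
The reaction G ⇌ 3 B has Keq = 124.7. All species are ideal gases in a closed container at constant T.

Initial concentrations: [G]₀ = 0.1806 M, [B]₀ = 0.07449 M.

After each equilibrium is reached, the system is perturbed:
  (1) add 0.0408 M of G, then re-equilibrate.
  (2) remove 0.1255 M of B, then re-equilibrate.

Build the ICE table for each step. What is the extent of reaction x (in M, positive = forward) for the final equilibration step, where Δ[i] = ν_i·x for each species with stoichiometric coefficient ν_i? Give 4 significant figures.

Q₀ = 0.002289 vs Keq = 124.7 ⇒ Q<K, forward
Step 1:
                  G         B
  I          0.1806   0.07449
  C         -0.1788    0.5363
  E        0.001827    0.6108
  solve Keq expr → x = 0.1788; check Q = 124.7
Then add 0.0408 M of G.
Step 2:
                  G         B
  I         0.04263    0.6108
  C        -0.03952    0.1185
  E        0.003111    0.7294
  solve Keq expr → x = 0.03952; check Q = 124.7
Then remove 0.1255 M of B.
Step 3:
                  G         B
  I        0.003111    0.6039
  C       -0.001311  0.003933
  E          0.0018    0.6078
  solve Keq expr → x = 0.001311; check Q = 124.7

x = 0.001311 M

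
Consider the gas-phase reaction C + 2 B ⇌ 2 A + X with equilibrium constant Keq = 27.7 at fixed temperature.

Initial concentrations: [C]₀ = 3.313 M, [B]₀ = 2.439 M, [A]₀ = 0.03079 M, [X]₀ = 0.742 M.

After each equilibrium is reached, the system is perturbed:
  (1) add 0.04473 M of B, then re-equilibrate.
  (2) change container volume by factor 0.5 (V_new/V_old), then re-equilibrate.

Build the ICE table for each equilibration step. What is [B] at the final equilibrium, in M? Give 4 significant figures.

Q₀ = 3.5693e-05 vs Keq = 27.7 ⇒ Q<K, forward
Step 1:
                   C          B          A          X
  I            3.313      2.439    0.03079      0.742
  C           -1.042     -2.083      2.083      1.042
  E            2.271     0.3559      2.114      1.784
  solve Keq expr → x = 1.042; check Q = 27.7
Then add 0.04473 M of B.
Step 2:
                   C          B          A          X
  I            2.271     0.4006      2.114      1.784
  C         -0.01776   -0.03552    0.03552    0.01776
  E            2.254     0.3651      2.149      1.801
  solve Keq expr → x = 0.01776; check Q = 27.7
Then change container volume by factor 0.5 (V_new/V_old).
Step 3:
                   C          B          A          X
  I            4.507     0.7302      4.299      3.603
  C                0          0          0          0
  E            4.507     0.7302      4.299      3.603
  solve Keq expr → x = 0; check Q = 27.7

[B]_eq = 0.7302 M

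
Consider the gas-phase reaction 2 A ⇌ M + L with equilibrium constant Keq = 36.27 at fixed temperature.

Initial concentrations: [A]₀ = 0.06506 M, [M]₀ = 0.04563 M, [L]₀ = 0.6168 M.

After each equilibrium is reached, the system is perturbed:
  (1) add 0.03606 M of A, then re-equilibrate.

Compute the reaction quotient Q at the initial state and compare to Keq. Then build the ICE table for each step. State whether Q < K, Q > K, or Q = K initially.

Q₀ = 6.649; Q < K (proceeds forward)

Q₀ = 6.649 vs Keq = 36.27 ⇒ Q<K, forward
Step 1:
                    A           M           L
  I           0.06506     0.04563      0.6168
  C          -0.03223     0.01612     0.01612
  E           0.03283     0.06175      0.6329
  solve Keq expr → x = 0.01612; check Q = 36.27
Then add 0.03606 M of A.
Step 2:
                    A           M           L
  I           0.06889     0.06175      0.6329
  C          -0.03164     0.01582     0.01582
  E           0.03725     0.07757      0.6487
  solve Keq expr → x = 0.01582; check Q = 36.27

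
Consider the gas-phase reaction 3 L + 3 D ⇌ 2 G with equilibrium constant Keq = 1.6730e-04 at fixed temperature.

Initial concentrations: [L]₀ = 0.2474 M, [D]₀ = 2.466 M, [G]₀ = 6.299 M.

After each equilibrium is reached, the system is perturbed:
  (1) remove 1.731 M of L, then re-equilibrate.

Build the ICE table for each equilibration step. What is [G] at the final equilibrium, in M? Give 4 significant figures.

Q₀ = 174.7 vs Keq = 1.6730e-04 ⇒ Q>K, reverse
Step 1:
                    L           D           G
  init         0.2474       2.466       6.299
  Δ             4.906       4.906      -3.271
  eq            5.153       7.372       3.028
  solve Keq expr → x = -1.635; check Q = 1.6730e-04
Then remove 1.731 M of L.
Step 2:
                    L           D           G
  init          3.422       7.372       3.028
  Δ            0.7388      0.7388     -0.4926
  eq            4.161       8.111       2.536
  solve Keq expr → x = -0.2463; check Q = 1.6730e-04

[G]_eq = 2.536 M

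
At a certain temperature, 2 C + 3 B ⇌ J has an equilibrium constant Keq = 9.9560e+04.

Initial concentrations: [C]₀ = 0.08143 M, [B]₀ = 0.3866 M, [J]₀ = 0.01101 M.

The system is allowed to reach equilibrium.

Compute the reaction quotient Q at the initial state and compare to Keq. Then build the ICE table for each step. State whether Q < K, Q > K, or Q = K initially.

Q₀ = 28.74 vs Keq = 9.9560e+04 ⇒ Q<K, forward
Step 1:
                    C           B           J
  I           0.08143      0.3866     0.01101
  C          -0.07647     -0.1147     0.03823
  E          0.004961      0.2719     0.04924
  solve Keq expr → x = 0.03823; check Q = 9.9560e+04

Q₀ = 28.74; Q < K (proceeds forward)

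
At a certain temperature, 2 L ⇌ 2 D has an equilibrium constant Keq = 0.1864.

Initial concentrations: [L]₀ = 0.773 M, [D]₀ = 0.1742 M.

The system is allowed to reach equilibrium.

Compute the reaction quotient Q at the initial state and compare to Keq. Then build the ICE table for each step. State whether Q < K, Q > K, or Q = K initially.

Q₀ = 0.05079 vs Keq = 0.1864 ⇒ Q<K, forward
Step 1:
                   L          D
  Initial      0.773     0.1742
  Change     -0.1114     0.1114
  Equil       0.6616     0.2856
  solve Keq expr → x = 0.05571; check Q = 0.1864

Q₀ = 0.05079; Q < K (proceeds forward)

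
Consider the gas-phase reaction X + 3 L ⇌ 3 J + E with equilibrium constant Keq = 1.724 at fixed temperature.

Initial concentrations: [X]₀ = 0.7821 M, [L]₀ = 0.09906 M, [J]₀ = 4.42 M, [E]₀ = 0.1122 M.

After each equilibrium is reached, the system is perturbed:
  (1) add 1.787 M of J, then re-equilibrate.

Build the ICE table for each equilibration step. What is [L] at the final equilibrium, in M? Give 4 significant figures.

Q₀ = 1.2744e+04 vs Keq = 1.724 ⇒ Q>K, reverse
Step 1:
                   X          L          J          E
  I           0.7821    0.09906       4.42     0.1122
  C           0.1104     0.3312    -0.3312    -0.1104
  E           0.8925     0.4303      4.089   0.001793
  solve Keq expr → x = -0.1104; check Q = 1.724
Then add 1.787 M of J.
Step 2:
                   X          L          J          E
  I           0.8925     0.4303      5.876   0.001793
  C         0.001172   0.003516  -0.003516  -0.001172
  E           0.8937     0.4338      5.872 6.2110e-04
  solve Keq expr → x = -0.001172; check Q = 1.724

[L]_eq = 0.4338 M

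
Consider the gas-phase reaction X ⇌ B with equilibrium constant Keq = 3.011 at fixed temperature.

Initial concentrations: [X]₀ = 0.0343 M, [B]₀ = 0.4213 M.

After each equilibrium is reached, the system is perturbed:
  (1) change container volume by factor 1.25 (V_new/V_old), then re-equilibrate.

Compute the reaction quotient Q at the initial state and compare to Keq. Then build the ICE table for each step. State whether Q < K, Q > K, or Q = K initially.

Q₀ = 12.28; Q > K (proceeds reverse)

Q₀ = 12.28 vs Keq = 3.011 ⇒ Q>K, reverse
Step 1:
                   X          B
  init        0.0343     0.4213
  Δ          0.07929   -0.07929
  eq          0.1136      0.342
  solve Keq expr → x = -0.07929; check Q = 3.011
Then change container volume by factor 1.25 (V_new/V_old).
Step 2:
                   X          B
  init       0.09087     0.2736
  Δ                0          0
  eq         0.09087     0.2736
  solve Keq expr → x = 0; check Q = 3.011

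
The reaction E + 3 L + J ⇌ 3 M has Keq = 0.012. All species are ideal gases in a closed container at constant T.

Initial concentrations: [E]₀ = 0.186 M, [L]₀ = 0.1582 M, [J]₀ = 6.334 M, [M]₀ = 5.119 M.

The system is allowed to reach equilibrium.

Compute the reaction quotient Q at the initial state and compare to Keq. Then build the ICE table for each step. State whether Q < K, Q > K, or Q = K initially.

Q₀ = 2.8757e+04; Q > K (proceeds reverse)

Q₀ = 2.8757e+04 vs Keq = 0.012 ⇒ Q>K, reverse
Step 1:
                   E          L          J          M
  init         0.186     0.1582      6.334      5.119
  Δ            1.128      3.384      1.128     -3.384
  eq           1.314      3.542      7.462      1.735
  solve Keq expr → x = -1.128; check Q = 0.012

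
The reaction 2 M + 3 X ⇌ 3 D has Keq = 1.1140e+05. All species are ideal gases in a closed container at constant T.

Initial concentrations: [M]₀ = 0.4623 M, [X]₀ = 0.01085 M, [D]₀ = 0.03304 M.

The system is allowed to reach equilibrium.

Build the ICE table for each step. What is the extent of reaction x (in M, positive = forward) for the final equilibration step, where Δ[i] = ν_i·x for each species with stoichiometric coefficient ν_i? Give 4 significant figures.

Q₀ = 132.1 vs Keq = 1.1140e+05 ⇒ Q<K, forward
Step 1:
                   M          X          D
  I           0.4623    0.01085    0.03304
  C        -0.006242  -0.009363   0.009363
  E           0.4561   0.001487     0.0424
  solve Keq expr → x = 0.003121; check Q = 1.1140e+05

x = 0.003121 M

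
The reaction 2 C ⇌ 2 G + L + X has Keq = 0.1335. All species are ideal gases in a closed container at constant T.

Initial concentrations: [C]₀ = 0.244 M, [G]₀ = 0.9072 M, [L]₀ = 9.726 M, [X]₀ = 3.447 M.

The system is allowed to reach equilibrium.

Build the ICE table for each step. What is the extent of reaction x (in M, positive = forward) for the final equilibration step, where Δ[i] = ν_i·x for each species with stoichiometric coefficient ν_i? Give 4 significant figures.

x = -0.4166 M

Q₀ = 463.4 vs Keq = 0.1335 ⇒ Q>K, reverse
Step 1:
                  C         G         L         X
  init        0.244    0.9072     9.726     3.447
  Δ          0.8331   -0.8331   -0.4166   -0.4166
  eq          1.077   0.07409     9.309      3.03
  solve Keq expr → x = -0.4166; check Q = 0.1335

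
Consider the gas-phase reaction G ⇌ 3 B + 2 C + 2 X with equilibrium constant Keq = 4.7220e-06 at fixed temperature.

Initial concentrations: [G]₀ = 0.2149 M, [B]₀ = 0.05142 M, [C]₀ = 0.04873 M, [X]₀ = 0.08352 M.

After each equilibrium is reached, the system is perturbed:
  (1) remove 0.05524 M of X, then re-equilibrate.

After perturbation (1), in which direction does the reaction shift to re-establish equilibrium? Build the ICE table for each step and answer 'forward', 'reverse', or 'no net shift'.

Direction: forward

Q₀ = 1.0479e-08 vs Keq = 4.7220e-06 ⇒ Q<K, forward
Step 1:
                  G         B         C         X
  I          0.2149   0.05142   0.04873   0.08352
  C         -0.0318   0.09541    0.0636    0.0636
  E          0.1831    0.1468    0.1123    0.1471
  solve Keq expr → x = 0.0318; check Q = 4.7220e-06
Then remove 0.05524 M of X.
Step 2:
                  G         B         C         X
  I          0.1831    0.1468    0.1123   0.09188
  C       -0.006868    0.0206   0.01374   0.01374
  E          0.1762    0.1674    0.1261    0.1056
  solve Keq expr → x = 0.006868; check Q = 4.7220e-06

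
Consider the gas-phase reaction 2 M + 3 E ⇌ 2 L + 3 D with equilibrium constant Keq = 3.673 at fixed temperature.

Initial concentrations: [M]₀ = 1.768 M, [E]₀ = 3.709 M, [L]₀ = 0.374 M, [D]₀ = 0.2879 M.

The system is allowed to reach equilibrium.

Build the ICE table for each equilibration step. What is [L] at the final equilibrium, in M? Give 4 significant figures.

[L]_eq = 1.463 M

Q₀ = 2.0928e-05 vs Keq = 3.673 ⇒ Q<K, forward
Step 1:
                   M          E          L          D
  Initial      1.768      3.709      0.374     0.2879
  Change      -1.089     -1.633      1.089      1.633
  Equil       0.6793      2.076      1.463      1.921
  solve Keq expr → x = 0.5443; check Q = 3.673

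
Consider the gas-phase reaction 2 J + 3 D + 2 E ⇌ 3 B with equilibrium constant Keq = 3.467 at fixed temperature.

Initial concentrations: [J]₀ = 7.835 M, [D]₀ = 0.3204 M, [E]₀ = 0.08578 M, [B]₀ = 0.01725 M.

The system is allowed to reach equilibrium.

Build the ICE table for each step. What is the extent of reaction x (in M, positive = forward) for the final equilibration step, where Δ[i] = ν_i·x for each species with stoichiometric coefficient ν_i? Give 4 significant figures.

Q₀ = 3.4549e-04 vs Keq = 3.467 ⇒ Q<K, forward
Step 1:
                    J           D           E           B
  I             7.835      0.3204     0.08578     0.01725
  C          -0.06227     -0.0934    -0.06227      0.0934
  E             7.773       0.227     0.02351      0.1106
  solve Keq expr → x = 0.03113; check Q = 3.467

x = 0.03113 M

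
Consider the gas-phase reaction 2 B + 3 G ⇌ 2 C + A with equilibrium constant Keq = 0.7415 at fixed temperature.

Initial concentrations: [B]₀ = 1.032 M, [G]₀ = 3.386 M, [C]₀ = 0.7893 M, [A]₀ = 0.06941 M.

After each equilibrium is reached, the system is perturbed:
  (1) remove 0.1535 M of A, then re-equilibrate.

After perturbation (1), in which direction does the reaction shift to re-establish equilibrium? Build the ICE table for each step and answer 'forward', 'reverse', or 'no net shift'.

Q₀ = 0.001046 vs Keq = 0.7415 ⇒ Q<K, forward
Step 1:
                    B           G           C           A
  I             1.032       3.386      0.7893     0.06941
  C           -0.7107      -1.066      0.7107      0.3554
  E            0.3213        2.32         1.5      0.4248
  solve Keq expr → x = 0.3554; check Q = 0.7415
Then remove 0.1535 M of A.
Step 2:
                    B           G           C           A
  I            0.3213        2.32         1.5      0.2713
  C          -0.03836    -0.05754     0.03836     0.01918
  E            0.2829       2.262       1.538      0.2904
  solve Keq expr → x = 0.01918; check Q = 0.7415

Direction: forward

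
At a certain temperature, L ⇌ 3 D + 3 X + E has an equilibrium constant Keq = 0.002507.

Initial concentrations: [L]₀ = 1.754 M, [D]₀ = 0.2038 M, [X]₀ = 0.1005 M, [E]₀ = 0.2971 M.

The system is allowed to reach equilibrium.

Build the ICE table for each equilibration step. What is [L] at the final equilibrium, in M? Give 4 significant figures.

[L]_eq = 1.648 M

Q₀ = 1.4554e-06 vs Keq = 0.002507 ⇒ Q<K, forward
Step 1:
                    L           D           X           E
  init          1.754      0.2038      0.1005      0.2971
  Δ           -0.1056      0.3169      0.3169      0.1056
  eq            1.648      0.5207      0.4174      0.4027
  solve Keq expr → x = 0.1056; check Q = 0.002507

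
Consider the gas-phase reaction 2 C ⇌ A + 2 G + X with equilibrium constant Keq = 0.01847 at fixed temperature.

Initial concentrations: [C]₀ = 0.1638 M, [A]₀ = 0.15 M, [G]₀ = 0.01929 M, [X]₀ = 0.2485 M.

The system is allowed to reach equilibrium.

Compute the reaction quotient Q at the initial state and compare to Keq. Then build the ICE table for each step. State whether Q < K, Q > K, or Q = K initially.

Q₀ = 5.1696e-04; Q < K (proceeds forward)

Q₀ = 5.1696e-04 vs Keq = 0.01847 ⇒ Q<K, forward
Step 1:
                    C           A           G           X
  Initial      0.1638        0.15     0.01929      0.2485
  Change     -0.05079     0.02539     0.05079     0.02539
  Equil         0.113      0.1754     0.07008      0.2739
  solve Keq expr → x = 0.02539; check Q = 0.01847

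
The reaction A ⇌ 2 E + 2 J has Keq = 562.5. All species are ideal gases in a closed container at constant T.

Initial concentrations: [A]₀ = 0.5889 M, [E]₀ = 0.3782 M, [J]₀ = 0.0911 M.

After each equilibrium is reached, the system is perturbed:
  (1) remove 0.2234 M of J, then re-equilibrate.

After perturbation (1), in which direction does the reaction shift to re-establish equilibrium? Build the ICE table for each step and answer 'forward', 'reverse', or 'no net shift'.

Q₀ = 0.002016 vs Keq = 562.5 ⇒ Q<K, forward
Step 1:
                  A         E         J
  Initial    0.5889    0.3782    0.0911
  Change    -0.5822     1.164     1.164
  Equil     0.00667     1.543     1.256
  solve Keq expr → x = 0.5822; check Q = 562.5
Then remove 0.2234 M of J.
Step 2:
                  A         E         J
  Initial   0.00667     1.543     1.032
  Change  -0.002101  0.004201  0.004201
  Equil    0.004569     1.547     1.036
  solve Keq expr → x = 0.002101; check Q = 562.5

Direction: forward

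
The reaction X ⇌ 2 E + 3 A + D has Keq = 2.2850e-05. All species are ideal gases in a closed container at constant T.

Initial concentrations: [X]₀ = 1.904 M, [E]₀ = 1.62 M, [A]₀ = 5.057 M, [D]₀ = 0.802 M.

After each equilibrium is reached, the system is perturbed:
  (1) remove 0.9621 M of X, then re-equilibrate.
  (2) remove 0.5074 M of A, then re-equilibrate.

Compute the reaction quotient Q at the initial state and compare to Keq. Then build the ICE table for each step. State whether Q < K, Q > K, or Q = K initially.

Q₀ = 143 vs Keq = 2.2850e-05 ⇒ Q>K, reverse
Step 1:
                    X           E           A           D
  I             1.904        1.62       5.057       0.802
  C            0.7971      -1.594      -2.391     -0.7971
  E             2.701     0.02579       2.666    0.004897
  solve Keq expr → x = -0.7971; check Q = 2.2850e-05
Then remove 0.9621 M of X.
Step 2:
                    X           E           A           D
  I             1.739     0.02579       2.666    0.004897
  C          0.001108   -0.002215   -0.003323   -0.001108
  E              1.74     0.02358       2.662     0.00379
  solve Keq expr → x = -0.001108; check Q = 2.2850e-05
Then remove 0.5074 M of A.
Step 3:
                    X           E           A           D
  I              1.74     0.02358       2.155     0.00379
  C         -0.001659    0.003318    0.004977    0.001659
  E             1.738      0.0269        2.16    0.005449
  solve Keq expr → x = 0.001659; check Q = 2.2850e-05

Q₀ = 143; Q > K (proceeds reverse)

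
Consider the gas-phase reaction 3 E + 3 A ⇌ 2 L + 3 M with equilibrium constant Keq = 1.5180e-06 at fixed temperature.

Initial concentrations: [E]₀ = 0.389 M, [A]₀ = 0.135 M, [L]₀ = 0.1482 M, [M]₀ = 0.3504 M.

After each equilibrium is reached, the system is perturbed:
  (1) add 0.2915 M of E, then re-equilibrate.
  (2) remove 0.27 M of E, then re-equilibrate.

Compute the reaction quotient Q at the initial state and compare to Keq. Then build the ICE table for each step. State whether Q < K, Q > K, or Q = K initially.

Q₀ = 6.524 vs Keq = 1.5180e-06 ⇒ Q>K, reverse
Step 1:
                   E          A          L          M
  Initial      0.389      0.135     0.1482     0.3504
  Change      0.2185     0.2185    -0.1456    -0.2185
  Equil       0.6075     0.3535   0.002558     0.1319
  solve Keq expr → x = -0.07282; check Q = 1.5180e-06
Then add 0.2915 M of E.
Step 2:
                   E          A          L          M
  Initial      0.899     0.3535   0.002558     0.1319
  Change   -0.002751  -0.002751   0.001834   0.002751
  Equil       0.8962     0.3507   0.004392     0.1347
  solve Keq expr → x = 9.1715e-04; check Q = 1.5180e-06
Then remove 0.27 M of E.
Step 3:
                   E          A          L          M
  Initial     0.6262     0.3507   0.004392     0.1347
  Change     0.00256    0.00256  -0.001707   -0.00256
  Equil       0.6288     0.3533   0.002686     0.1321
  solve Keq expr → x = -8.5329e-04; check Q = 1.5180e-06

Q₀ = 6.524; Q > K (proceeds reverse)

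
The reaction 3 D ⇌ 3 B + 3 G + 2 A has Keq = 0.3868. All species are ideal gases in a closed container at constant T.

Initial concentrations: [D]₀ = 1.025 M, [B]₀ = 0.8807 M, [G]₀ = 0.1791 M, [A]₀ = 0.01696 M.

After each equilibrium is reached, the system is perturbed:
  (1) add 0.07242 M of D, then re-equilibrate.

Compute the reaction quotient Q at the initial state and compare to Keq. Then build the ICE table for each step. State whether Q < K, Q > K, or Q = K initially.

Q₀ = 1.0482e-06 vs Keq = 0.3868 ⇒ Q<K, forward
Step 1:
                    D           B           G           A
  Initial       1.025      0.8807      0.1791     0.01696
  Change      -0.4635      0.4635      0.4635       0.309
  Equil        0.5615       1.344      0.6426       0.326
  solve Keq expr → x = 0.1545; check Q = 0.3868
Then add 0.07242 M of D.
Step 2:
                    D           B           G           A
  Initial      0.6339       1.344      0.6426       0.326
  Change      -0.0233      0.0233      0.0233     0.01554
  Equil        0.6106       1.368      0.6659      0.3415
  solve Keq expr → x = 0.007768; check Q = 0.3868

Q₀ = 1.0482e-06; Q < K (proceeds forward)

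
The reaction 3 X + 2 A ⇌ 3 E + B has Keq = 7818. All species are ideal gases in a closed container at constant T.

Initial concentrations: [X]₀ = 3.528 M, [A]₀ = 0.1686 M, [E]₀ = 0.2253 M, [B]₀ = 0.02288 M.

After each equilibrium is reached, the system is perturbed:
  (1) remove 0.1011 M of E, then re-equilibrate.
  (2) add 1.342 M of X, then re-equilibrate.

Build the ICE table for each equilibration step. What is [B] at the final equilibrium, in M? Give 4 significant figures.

[B]_eq = 0.1071 M

Q₀ = 2.0962e-04 vs Keq = 7818 ⇒ Q<K, forward
Step 1:
                   X          A          E          B
  Initial      3.528     0.1686     0.2253    0.02288
  Change     -0.2526    -0.1684     0.2526     0.0842
  Equil        3.275 2.0625e-04     0.4779     0.1071
  solve Keq expr → x = 0.0842; check Q = 7818
Then remove 0.1011 M of E.
Step 2:
                   X          A          E          B
  Initial      3.275 2.0625e-04     0.3768     0.1071
  Change  -9.2663e-05 -6.1775e-05 9.2663e-05 3.0888e-05
  Equil        3.275 1.4448e-04     0.3769     0.1071
  solve Keq expr → x = 3.0888e-05; check Q = 7818
Then add 1.342 M of X.
Step 3:
                   X          A          E          B
  Initial      4.617 1.4448e-04     0.3769     0.1071
  Change  -8.7173e-05 -5.8116e-05 8.7173e-05 2.9058e-05
  Equil        4.617 8.6360e-05      0.377     0.1071
  solve Keq expr → x = 2.9058e-05; check Q = 7818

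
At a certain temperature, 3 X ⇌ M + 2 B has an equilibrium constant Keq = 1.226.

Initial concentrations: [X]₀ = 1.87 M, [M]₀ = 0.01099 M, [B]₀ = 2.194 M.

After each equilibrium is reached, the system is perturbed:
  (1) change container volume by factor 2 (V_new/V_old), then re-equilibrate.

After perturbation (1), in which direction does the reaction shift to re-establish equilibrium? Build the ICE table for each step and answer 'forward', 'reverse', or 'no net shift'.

Q₀ = 0.00809 vs Keq = 1.226 ⇒ Q<K, forward
Step 1:
                    X           M           B
  I              1.87     0.01099       2.194
  C           -0.7286      0.2429      0.4857
  E             1.141      0.2539        2.68
  solve Keq expr → x = 0.2429; check Q = 1.226
Then change container volume by factor 2 (V_new/V_old).
Step 2:
                    X           M           B
  I            0.5707      0.1269        1.34
  C                 0           0           0
  E            0.5707      0.1269        1.34
  solve Keq expr → x = 0; check Q = 1.226

Direction: no net shift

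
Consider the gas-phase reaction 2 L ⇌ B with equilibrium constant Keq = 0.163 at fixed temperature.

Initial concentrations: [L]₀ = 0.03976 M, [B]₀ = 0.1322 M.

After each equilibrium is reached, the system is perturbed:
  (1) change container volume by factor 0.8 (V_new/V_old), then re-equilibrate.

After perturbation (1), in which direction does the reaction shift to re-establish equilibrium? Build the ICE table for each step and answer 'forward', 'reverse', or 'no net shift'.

Q₀ = 83.63 vs Keq = 0.163 ⇒ Q>K, reverse
Step 1:
                    L           B
  Initial     0.03976      0.1322
  Change       0.2391     -0.1195
  Equil        0.2788     0.01267
  solve Keq expr → x = -0.1195; check Q = 0.163
Then change container volume by factor 0.8 (V_new/V_old).
Step 2:
                    L           B
  Initial      0.3485     0.01584
  Change    -0.006464    0.003232
  Equil        0.3421     0.01907
  solve Keq expr → x = 0.003232; check Q = 0.163

Direction: forward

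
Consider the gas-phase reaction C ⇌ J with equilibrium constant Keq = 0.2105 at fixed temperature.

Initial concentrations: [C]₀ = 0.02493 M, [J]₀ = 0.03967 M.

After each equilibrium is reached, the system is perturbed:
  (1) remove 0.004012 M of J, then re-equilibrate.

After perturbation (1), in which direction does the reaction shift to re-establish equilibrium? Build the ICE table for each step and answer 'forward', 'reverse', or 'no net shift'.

Direction: forward

Q₀ = 1.591 vs Keq = 0.2105 ⇒ Q>K, reverse
Step 1:
                   C          J
  init       0.02493    0.03967
  Δ          0.02844   -0.02844
  eq         0.05337    0.01123
  solve Keq expr → x = -0.02844; check Q = 0.2105
Then remove 0.004012 M of J.
Step 2:
                   C          J
  init       0.05337   0.007222
  Δ        -0.003314   0.003314
  eq         0.05005    0.01054
  solve Keq expr → x = 0.003314; check Q = 0.2105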